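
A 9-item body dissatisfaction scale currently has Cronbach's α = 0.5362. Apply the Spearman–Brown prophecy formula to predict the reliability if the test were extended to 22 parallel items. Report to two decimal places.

Length factor m = 22/9 = 2.4444
α' = m·α / (1 + (m−1)·α)
   = 22/9 × 0.5362 / (1 + (22/9 − 1) × 0.5362)
   = 1.3107 / 1.7745 = 0.74

predicted reliability = 0.74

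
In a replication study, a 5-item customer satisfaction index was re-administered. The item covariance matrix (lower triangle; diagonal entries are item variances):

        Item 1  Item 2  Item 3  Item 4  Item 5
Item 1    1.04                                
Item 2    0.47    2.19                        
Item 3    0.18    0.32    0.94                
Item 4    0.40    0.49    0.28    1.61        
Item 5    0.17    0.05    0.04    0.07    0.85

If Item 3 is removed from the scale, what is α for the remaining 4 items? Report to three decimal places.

Remaining items: Item 1, Item 2, Item 4, Item 5 (k = 4).
sum of item variances = 1.04 + 2.19 + 1.61 + 0.85 = 5.69
total variance = 5.69 + 2 × 1.65 = 8.99
α (item deleted) = (4/3)·(1 − 5.69/8.99) = 0.489

α = 0.489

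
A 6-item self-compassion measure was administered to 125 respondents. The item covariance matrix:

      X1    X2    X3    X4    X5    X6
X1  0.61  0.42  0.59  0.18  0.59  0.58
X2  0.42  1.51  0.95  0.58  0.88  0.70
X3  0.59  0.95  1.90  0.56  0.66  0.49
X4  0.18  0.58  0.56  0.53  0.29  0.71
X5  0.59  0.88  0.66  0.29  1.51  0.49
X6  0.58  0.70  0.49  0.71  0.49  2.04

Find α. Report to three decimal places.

Σσ²ᵢ = 0.61 + 1.51 + 1.90 + 0.53 + 1.51 + 2.04 = 8.10
Sum of off-diagonal covariances = 8.67
σ²_total = 8.10 + 2 × 8.67 = 25.44
α = (k/(k−1))·(1 − Σσ²ᵢ/σ²_total) = (6/5)·(1 − 8.10/25.44) = 0.818

α = 0.818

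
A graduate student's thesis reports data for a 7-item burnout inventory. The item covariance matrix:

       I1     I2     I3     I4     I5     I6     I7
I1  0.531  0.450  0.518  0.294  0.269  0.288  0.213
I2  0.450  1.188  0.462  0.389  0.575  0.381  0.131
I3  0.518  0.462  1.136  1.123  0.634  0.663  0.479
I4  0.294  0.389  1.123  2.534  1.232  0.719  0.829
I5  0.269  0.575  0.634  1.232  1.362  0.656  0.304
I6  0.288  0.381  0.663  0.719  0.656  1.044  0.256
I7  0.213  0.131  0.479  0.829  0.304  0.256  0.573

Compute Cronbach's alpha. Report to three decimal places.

Σσ²ᵢ = 0.531 + 1.188 + 1.136 + 2.534 + 1.362 + 1.044 + 0.573 = 8.368
Sum of off-diagonal covariances = 10.865
σ²_total = 8.368 + 2 × 10.865 = 30.098
α = (k/(k−1))·(1 − Σσ²ᵢ/σ²_total) = (7/6)·(1 − 8.368/30.098) = 0.842

Cronbach's alpha = 0.842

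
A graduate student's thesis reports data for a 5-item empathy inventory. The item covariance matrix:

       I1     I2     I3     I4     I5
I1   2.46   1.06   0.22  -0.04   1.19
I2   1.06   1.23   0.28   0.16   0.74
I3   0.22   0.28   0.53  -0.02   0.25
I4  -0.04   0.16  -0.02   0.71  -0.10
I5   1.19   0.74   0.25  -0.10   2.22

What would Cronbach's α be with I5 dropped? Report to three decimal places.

α = 0.537

Remaining items: I1, I2, I3, I4 (k = 4).
sum of item variances = 2.46 + 1.23 + 0.53 + 0.71 = 4.93
σ²_total = 4.93 + 2 × 1.66 = 8.25
α (item deleted) = (4/3)·(1 − 4.93/8.25) = 0.537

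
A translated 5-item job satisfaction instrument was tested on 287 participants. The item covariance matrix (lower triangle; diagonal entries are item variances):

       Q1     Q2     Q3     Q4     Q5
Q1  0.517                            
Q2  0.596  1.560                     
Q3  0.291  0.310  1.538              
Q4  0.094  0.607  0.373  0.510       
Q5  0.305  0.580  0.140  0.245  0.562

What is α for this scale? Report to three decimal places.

α = 0.752

sum of item variances = 0.517 + 1.560 + 1.538 + 0.510 + 0.562 = 4.687
Sum of off-diagonal covariances = 3.541
σ²_T = 4.687 + 2 × 3.541 = 11.769
α = (k/(k−1))·(1 − sum of item variances/σ²_T) = (5/4)·(1 − 4.687/11.769) = 0.752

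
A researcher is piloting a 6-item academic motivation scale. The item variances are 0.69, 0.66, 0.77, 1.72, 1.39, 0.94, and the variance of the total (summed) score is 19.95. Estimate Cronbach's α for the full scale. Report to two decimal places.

Σσᵢ² = 0.69 + 0.66 + 0.77 + 1.72 + 1.39 + 0.94 = 6.17
α = (k/(k−1))·(1 − Σσᵢ²/σ²_total) = (6/5)·(1 − 6.17/19.95) = 0.83

Cronbach's α = 0.83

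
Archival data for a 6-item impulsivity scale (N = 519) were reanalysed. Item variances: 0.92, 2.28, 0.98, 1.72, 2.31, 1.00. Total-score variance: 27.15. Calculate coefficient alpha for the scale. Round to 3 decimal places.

Σσᵢ² = 0.92 + 2.28 + 0.98 + 1.72 + 2.31 + 1.00 = 9.21
α = (k/(k−1))·(1 − Σσᵢ²/Var(T)) = (6/5)·(1 − 9.21/27.15) = 0.793

α = 0.793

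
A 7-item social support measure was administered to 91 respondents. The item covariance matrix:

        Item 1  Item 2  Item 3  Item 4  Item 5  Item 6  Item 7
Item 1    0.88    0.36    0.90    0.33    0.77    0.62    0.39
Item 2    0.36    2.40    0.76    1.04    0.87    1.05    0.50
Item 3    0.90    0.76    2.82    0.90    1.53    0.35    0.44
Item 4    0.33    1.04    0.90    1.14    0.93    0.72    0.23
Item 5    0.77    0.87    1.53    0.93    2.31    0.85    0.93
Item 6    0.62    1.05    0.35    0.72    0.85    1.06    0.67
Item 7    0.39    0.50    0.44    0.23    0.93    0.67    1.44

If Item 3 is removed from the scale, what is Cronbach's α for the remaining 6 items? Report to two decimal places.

Cronbach's α = 0.83

Remaining items: Item 1, Item 2, Item 4, Item 5, Item 6, Item 7 (k = 6).
ΣVar(i) = 0.88 + 2.40 + 1.14 + 2.31 + 1.06 + 1.44 = 9.23
σ²_total = 9.23 + 2 × 10.26 = 29.75
α (item deleted) = (6/5)·(1 − 9.23/29.75) = 0.83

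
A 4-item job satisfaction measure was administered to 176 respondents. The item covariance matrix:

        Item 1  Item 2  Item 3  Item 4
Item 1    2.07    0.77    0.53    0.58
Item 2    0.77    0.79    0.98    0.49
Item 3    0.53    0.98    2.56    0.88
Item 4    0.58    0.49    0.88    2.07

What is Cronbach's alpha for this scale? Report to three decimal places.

Cronbach's alpha = 0.707

Σσ²ᵢ = 2.07 + 0.79 + 2.56 + 2.07 = 7.49
Σ_{i<j} σ_ij = 4.23
σ²_T = 7.49 + 2 × 4.23 = 15.95
α = (k/(k−1))·(1 − Σσ²ᵢ/σ²_T) = (4/3)·(1 − 7.49/15.95) = 0.707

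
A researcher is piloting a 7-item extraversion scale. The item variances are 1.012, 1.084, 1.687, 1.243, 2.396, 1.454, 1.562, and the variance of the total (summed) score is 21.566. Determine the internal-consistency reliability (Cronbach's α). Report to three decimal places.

α = 0.602

ΣVar(i) = 1.012 + 1.084 + 1.687 + 1.243 + 2.396 + 1.454 + 1.562 = 10.438
α = (k/(k−1))·(1 − ΣVar(i)/σ²_T) = (7/6)·(1 − 10.438/21.566) = 0.602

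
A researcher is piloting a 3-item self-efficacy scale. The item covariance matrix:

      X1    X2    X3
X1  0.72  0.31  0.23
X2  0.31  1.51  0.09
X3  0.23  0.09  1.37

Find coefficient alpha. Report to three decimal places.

Σσᵢ² = 0.72 + 1.51 + 1.37 = 3.60
Σ_{i<j} σ_ij = 0.63
σ²_T = 3.60 + 2 × 0.63 = 4.86
α = (k/(k−1))·(1 − Σσᵢ²/σ²_T) = (3/2)·(1 − 3.60/4.86) = 0.389

coefficient alpha = 0.389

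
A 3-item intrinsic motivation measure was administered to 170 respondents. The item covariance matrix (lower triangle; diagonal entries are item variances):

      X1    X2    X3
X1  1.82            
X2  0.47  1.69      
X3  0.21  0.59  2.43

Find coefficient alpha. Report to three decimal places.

α = 0.449

Σσ²ᵢ = 1.82 + 1.69 + 2.43 = 5.94
Σ_{i<j} σ_ij = 1.27
σ²_total = 5.94 + 2 × 1.27 = 8.48
α = (k/(k−1))·(1 − Σσ²ᵢ/σ²_total) = (3/2)·(1 − 5.94/8.48) = 0.449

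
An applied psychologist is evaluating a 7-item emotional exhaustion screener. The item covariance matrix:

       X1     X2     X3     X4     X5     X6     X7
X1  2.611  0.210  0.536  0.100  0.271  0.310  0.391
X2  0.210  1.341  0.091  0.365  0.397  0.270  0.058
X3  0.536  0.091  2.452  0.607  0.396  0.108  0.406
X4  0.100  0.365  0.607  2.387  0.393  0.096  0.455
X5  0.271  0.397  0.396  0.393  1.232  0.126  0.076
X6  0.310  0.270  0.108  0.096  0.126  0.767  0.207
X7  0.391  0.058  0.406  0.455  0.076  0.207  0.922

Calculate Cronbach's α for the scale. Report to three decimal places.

α = 0.584

Σσ²ᵢ = 2.611 + 1.341 + 2.452 + 2.387 + 1.232 + 0.767 + 0.922 = 11.712
Σ_{i<j} σ_ij = 5.869
σ²_total = 11.712 + 2 × 5.869 = 23.450
α = (k/(k−1))·(1 − Σσ²ᵢ/σ²_total) = (7/6)·(1 − 11.712/23.450) = 0.584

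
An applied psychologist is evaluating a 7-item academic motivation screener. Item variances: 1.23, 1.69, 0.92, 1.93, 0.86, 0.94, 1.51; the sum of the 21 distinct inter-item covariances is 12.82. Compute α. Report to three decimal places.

α = 0.862

Σσᵢ² = 1.23 + 1.69 + 0.92 + 1.93 + 0.86 + 0.94 + 1.51 = 9.08
Sum of distinct covariances = 12.82
σ²_total = Σσᵢ² + 2·Σcov = 9.08 + 2 × 12.82 = 34.72
α = (7/6)·(1 − 9.08/34.72) = 0.862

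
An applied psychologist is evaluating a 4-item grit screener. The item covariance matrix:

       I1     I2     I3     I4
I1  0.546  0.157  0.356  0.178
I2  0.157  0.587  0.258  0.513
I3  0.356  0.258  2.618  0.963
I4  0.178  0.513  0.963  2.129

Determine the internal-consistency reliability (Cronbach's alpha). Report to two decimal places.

Cronbach's alpha = 0.60

ΣVar(i) = 0.546 + 0.587 + 2.618 + 2.129 = 5.880
Sum of the distinct covariances = 2.425
Var(T) = 5.880 + 2 × 2.425 = 10.730
α = (k/(k−1))·(1 − ΣVar(i)/Var(T)) = (4/3)·(1 − 5.880/10.730) = 0.60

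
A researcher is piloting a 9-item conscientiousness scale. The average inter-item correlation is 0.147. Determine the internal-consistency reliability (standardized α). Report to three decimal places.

α = 0.608

Standardized α = k·r̄ / (1 + (k−1)·r̄) = 9 × 0.147 / (1 + 8 × 0.147)
  = 1.3230 / 2.1760 = 0.608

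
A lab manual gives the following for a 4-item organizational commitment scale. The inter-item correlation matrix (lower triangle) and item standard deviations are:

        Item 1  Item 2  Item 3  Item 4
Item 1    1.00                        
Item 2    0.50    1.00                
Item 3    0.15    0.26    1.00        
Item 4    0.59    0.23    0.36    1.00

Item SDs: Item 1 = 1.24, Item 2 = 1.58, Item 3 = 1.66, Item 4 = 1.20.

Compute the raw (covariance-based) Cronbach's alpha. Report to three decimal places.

Σσ²ᵢ = 1.24² + 1.58² + 1.66² + 1.20² = 8.2296
Covariances σ_ij = r_ij · s_i · s_j:
  σ(Item 1,Item 2) = 0.50 × 1.24 × 1.58 = 0.9796
  σ(Item 1,Item 3) = 0.15 × 1.24 × 1.66 = 0.3088
  σ(Item 1,Item 4) = 0.59 × 1.24 × 1.20 = 0.8779
  σ(Item 2,Item 3) = 0.26 × 1.58 × 1.66 = 0.6819
  σ(Item 2,Item 4) = 0.23 × 1.58 × 1.20 = 0.4361
  σ(Item 3,Item 4) = 0.36 × 1.66 × 1.20 = 0.7171
σ²_T = Σσ²ᵢ + 2·Σσ_ij = 8.2296 + 2 × 4.0014 = 16.2324
α = (4/3)·(1 − 8.2296/16.2324) = 0.657

α = 0.657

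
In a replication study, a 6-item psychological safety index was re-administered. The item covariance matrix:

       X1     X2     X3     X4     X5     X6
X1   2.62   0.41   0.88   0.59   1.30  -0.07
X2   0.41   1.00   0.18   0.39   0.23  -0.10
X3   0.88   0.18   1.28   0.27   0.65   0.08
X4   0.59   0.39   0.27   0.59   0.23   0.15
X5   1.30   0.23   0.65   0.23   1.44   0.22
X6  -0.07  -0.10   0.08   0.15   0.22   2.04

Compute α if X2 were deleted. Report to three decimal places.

α = 0.649

Remaining items: X1, X3, X4, X5, X6 (k = 5).
ΣVar(i) = 2.62 + 1.28 + 0.59 + 1.44 + 2.04 = 7.97
σ²_total = 7.97 + 2 × 4.30 = 16.57
α (item deleted) = (5/4)·(1 − 7.97/16.57) = 0.649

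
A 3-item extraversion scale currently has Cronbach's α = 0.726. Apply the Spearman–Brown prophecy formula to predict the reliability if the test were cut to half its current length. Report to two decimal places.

predicted reliability = 0.57

Length factor m = 1/2
α' = m·α / (1 − (1−m)·α)
   = 1/2 × 0.726 / (1 − (1 − 1/2) × 0.726)
   = 0.3630 / 0.6370 = 0.57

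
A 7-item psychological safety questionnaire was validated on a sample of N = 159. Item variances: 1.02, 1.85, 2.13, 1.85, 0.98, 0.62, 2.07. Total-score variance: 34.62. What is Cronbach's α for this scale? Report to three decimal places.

α = 0.812

Σσ²ᵢ = 1.02 + 1.85 + 2.13 + 1.85 + 0.98 + 0.62 + 2.07 = 10.52
α = (k/(k−1))·(1 − Σσ²ᵢ/Var(T)) = (7/6)·(1 − 10.52/34.62) = 0.812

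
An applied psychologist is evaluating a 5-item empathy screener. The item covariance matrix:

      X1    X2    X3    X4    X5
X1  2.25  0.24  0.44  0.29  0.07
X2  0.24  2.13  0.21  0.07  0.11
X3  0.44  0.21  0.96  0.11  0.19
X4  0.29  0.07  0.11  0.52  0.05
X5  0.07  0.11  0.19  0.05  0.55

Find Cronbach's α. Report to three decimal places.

sum of item variances = 2.25 + 2.13 + 0.96 + 0.52 + 0.55 = 6.41
Sum of the distinct covariances = 1.78
Var(T) = 6.41 + 2 × 1.78 = 9.97
α = (k/(k−1))·(1 − sum of item variances/Var(T)) = (5/4)·(1 − 6.41/9.97) = 0.446

α = 0.446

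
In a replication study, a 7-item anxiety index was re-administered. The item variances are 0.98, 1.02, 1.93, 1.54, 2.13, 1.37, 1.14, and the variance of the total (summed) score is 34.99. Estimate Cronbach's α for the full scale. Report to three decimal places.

α = 0.830

Σσ²ᵢ = 0.98 + 1.02 + 1.93 + 1.54 + 2.13 + 1.37 + 1.14 = 10.11
α = (k/(k−1))·(1 − Σσ²ᵢ/σ²_T) = (7/6)·(1 − 10.11/34.99) = 0.830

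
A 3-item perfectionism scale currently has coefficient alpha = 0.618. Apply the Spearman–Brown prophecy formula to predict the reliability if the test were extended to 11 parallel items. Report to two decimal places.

Length factor m = 11/3 = 3.6667
α' = m·α / (1 + (m−1)·α)
   = 11/3 × 0.618 / (1 + (11/3 − 1) × 0.618)
   = 2.2660 / 2.6480 = 0.86

predicted reliability = 0.86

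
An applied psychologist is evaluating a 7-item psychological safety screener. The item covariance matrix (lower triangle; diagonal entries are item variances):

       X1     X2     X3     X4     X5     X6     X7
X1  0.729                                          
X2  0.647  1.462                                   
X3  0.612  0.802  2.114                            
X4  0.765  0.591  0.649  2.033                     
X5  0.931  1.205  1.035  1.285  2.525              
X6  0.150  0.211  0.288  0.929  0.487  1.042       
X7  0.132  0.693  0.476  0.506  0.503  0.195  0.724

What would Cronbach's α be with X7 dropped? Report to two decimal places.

Cronbach's α = 0.82

Remaining items: X1, X2, X3, X4, X5, X6 (k = 6).
Σσ²ᵢ = 0.729 + 1.462 + 2.114 + 2.033 + 2.525 + 1.042 = 9.905
Var(T) = 9.905 + 2 × 10.587 = 31.079
α (item deleted) = (6/5)·(1 − 9.905/31.079) = 0.82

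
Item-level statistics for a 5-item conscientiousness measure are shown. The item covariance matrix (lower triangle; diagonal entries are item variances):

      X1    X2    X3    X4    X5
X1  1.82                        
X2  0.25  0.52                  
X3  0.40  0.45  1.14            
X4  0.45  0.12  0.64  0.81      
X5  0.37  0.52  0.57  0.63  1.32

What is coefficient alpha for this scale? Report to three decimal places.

Σσ²ᵢ = 1.82 + 0.52 + 1.14 + 0.81 + 1.32 = 5.61
Sum of off-diagonal covariances = 4.40
total variance = 5.61 + 2 × 4.40 = 14.41
α = (k/(k−1))·(1 − Σσ²ᵢ/total variance) = (5/4)·(1 − 5.61/14.41) = 0.763

α = 0.763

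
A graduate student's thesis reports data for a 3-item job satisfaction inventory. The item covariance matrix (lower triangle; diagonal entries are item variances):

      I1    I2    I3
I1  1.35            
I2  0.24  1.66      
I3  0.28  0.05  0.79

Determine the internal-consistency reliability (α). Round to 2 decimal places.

α = 0.35

Σσᵢ² = 1.35 + 1.66 + 0.79 = 3.80
Sum of off-diagonal covariances = 0.57
σ²_T = 3.80 + 2 × 0.57 = 4.94
α = (k/(k−1))·(1 − Σσᵢ²/σ²_T) = (3/2)·(1 − 3.80/4.94) = 0.35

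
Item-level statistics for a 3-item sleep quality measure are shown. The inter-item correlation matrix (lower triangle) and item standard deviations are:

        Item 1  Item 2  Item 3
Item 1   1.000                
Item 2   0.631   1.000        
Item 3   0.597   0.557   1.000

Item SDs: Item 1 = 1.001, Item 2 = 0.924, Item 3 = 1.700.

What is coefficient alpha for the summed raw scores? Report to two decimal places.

Σσ²ᵢ = 1.001² + 0.924² + 1.700² = 4.7458
Covariances σ_ij = r_ij · s_i · s_j:
  σ(Item 1,Item 2) = 0.631 × 1.001 × 0.924 = 0.5836
  σ(Item 1,Item 3) = 0.597 × 1.001 × 1.700 = 1.0159
  σ(Item 2,Item 3) = 0.557 × 0.924 × 1.700 = 0.8749
σ²_T = Σσ²ᵢ + 2·Σσ_ij = 4.7458 + 2 × 2.4744 = 9.6946
α = (3/2)·(1 − 4.7458/9.6946) = 0.77

α = 0.77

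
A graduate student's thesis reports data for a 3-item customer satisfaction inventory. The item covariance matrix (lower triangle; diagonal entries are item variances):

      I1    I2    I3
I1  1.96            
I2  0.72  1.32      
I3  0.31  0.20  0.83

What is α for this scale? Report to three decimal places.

Σσᵢ² = 1.96 + 1.32 + 0.83 = 4.11
Sum of the distinct covariances = 1.23
Var(T) = 4.11 + 2 × 1.23 = 6.57
α = (k/(k−1))·(1 − Σσᵢ²/Var(T)) = (3/2)·(1 − 4.11/6.57) = 0.562

α = 0.562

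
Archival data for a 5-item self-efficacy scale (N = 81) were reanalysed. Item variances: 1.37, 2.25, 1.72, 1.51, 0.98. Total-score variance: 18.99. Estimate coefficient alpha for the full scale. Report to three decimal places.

Σσᵢ² = 1.37 + 2.25 + 1.72 + 1.51 + 0.98 = 7.83
α = (k/(k−1))·(1 − Σσᵢ²/σ²_total) = (5/4)·(1 − 7.83/18.99) = 0.735

coefficient alpha = 0.735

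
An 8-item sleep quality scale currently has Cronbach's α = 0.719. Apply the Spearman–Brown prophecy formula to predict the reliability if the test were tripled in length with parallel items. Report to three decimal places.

predicted reliability = 0.885

Length factor m = 3
α' = m·α / (1 + (m−1)·α)
   = 3 × 0.719 / (1 + (3 − 1) × 0.719)
   = 2.1570 / 2.4380 = 0.885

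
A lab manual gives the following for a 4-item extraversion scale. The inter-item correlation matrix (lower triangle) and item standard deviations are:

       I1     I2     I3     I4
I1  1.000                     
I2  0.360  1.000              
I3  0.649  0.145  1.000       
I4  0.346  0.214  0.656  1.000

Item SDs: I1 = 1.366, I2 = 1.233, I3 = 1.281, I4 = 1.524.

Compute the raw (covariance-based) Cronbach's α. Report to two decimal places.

α = 0.72

Σσ²ᵢ = 1.366² + 1.233² + 1.281² + 1.524² = 7.3498
Covariances σ_ij = r_ij · s_i · s_j:
  σ(I1,I2) = 0.360 × 1.366 × 1.233 = 0.6063
  σ(I1,I3) = 0.649 × 1.366 × 1.281 = 1.1357
  σ(I1,I4) = 0.346 × 1.366 × 1.524 = 0.7203
  σ(I2,I3) = 0.145 × 1.233 × 1.281 = 0.2290
  σ(I2,I4) = 0.214 × 1.233 × 1.524 = 0.4021
  σ(I3,I4) = 0.656 × 1.281 × 1.524 = 1.2807
σ²_T = Σσ²ᵢ + 2·Σσ_ij = 7.3498 + 2 × 4.3741 = 16.0980
α = (4/3)·(1 − 7.3498/16.0980) = 0.72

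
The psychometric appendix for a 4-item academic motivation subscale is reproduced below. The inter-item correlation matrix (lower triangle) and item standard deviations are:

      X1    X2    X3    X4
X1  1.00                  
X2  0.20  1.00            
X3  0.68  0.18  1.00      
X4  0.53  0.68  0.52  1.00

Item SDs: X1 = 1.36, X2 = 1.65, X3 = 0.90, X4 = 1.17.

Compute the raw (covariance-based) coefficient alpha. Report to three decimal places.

Σσ²ᵢ = 1.36² + 1.65² + 0.90² + 1.17² = 6.7510
Covariances σ_ij = r_ij · s_i · s_j:
  σ(X1,X2) = 0.20 × 1.36 × 1.65 = 0.4488
  σ(X1,X3) = 0.68 × 1.36 × 0.90 = 0.8323
  σ(X1,X4) = 0.53 × 1.36 × 1.17 = 0.8433
  σ(X2,X3) = 0.18 × 1.65 × 0.90 = 0.2673
  σ(X2,X4) = 0.68 × 1.65 × 1.17 = 1.3127
  σ(X3,X4) = 0.52 × 0.90 × 1.17 = 0.5476
σ²_T = Σσ²ᵢ + 2·Σσ_ij = 6.7510 + 2 × 4.2520 = 15.2550
α = (4/3)·(1 − 6.7510/15.2550) = 0.743

α = 0.743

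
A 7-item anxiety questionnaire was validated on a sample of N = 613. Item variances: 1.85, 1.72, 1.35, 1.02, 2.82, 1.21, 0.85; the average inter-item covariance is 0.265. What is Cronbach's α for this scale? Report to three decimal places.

sum of item variances = 1.85 + 1.72 + 1.35 + 1.02 + 2.82 + 1.21 + 0.85 = 10.82
Sum of the 21 distinct covariances = 21 × 0.265 = 5.565
Var(T) = sum of item variances + 2·Σcov = 10.82 + 2 × 5.565 = 21.950
α = (7/6)·(1 − 10.82/21.950) = 0.592

α = 0.592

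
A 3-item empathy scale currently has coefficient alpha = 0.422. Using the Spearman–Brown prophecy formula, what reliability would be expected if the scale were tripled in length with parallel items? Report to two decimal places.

Length factor m = 3
α' = m·α / (1 + (m−1)·α)
   = 3 × 0.422 / (1 + (3 − 1) × 0.422)
   = 1.2660 / 1.8440 = 0.69

predicted reliability = 0.69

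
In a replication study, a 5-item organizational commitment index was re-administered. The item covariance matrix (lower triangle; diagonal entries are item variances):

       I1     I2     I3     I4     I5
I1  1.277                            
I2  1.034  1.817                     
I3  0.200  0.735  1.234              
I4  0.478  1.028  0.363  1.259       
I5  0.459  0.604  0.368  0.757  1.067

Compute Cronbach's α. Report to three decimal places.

ΣVar(i) = 1.277 + 1.817 + 1.234 + 1.259 + 1.067 = 6.654
Sum of the distinct covariances = 6.026
total variance = 6.654 + 2 × 6.026 = 18.706
α = (k/(k−1))·(1 − ΣVar(i)/total variance) = (5/4)·(1 − 6.654/18.706) = 0.805

α = 0.805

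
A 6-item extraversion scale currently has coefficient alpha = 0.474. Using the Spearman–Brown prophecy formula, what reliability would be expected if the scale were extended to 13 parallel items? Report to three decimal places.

Length factor m = 13/6 = 2.1667
α' = m·α / (1 + (m−1)·α)
   = 13/6 × 0.474 / (1 + (13/6 − 1) × 0.474)
   = 1.0270 / 1.5530 = 0.661

predicted reliability = 0.661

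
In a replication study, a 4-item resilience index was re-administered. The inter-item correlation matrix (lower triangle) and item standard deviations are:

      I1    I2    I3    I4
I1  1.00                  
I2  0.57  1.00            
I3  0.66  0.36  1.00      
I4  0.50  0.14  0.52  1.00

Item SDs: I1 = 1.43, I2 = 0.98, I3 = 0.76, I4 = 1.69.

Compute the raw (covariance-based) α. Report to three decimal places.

α = 0.730

Σσ²ᵢ = 1.43² + 0.98² + 0.76² + 1.69² = 6.4390
Covariances σ_ij = r_ij · s_i · s_j:
  σ(I1,I2) = 0.57 × 1.43 × 0.98 = 0.7988
  σ(I1,I3) = 0.66 × 1.43 × 0.76 = 0.7173
  σ(I1,I4) = 0.50 × 1.43 × 1.69 = 1.2083
  σ(I2,I3) = 0.36 × 0.98 × 0.76 = 0.2681
  σ(I2,I4) = 0.14 × 0.98 × 1.69 = 0.2319
  σ(I3,I4) = 0.52 × 0.76 × 1.69 = 0.6679
σ²_T = Σσ²ᵢ + 2·Σσ_ij = 6.4390 + 2 × 3.8923 = 14.2236
α = (4/3)·(1 − 6.4390/14.2236) = 0.730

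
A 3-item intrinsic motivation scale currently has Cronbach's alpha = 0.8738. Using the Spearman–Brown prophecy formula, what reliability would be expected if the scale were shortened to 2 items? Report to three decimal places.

predicted reliability = 0.822

Length factor m = 2/3 = 0.6667
α' = m·α / (1 − (1−m)·α)
   = 2/3 × 0.8738 / (1 − (1 − 2/3) × 0.8738)
   = 0.5825 / 0.7087 = 0.822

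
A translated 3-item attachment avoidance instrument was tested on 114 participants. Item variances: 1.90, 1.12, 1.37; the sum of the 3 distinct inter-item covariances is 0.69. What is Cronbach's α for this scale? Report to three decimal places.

α = 0.359

ΣVar(i) = 1.90 + 1.12 + 1.37 = 4.39
Sum of distinct covariances = 0.69
σ²_total = ΣVar(i) + 2·Σcov = 4.39 + 2 × 0.69 = 5.77
α = (3/2)·(1 − 4.39/5.77) = 0.359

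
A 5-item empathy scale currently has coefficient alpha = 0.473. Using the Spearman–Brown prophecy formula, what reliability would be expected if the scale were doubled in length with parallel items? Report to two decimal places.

Length factor m = 2
α' = m·α / (1 + (m−1)·α)
   = 2 × 0.473 / (1 + (2 − 1) × 0.473)
   = 0.9460 / 1.4730 = 0.64

predicted reliability = 0.64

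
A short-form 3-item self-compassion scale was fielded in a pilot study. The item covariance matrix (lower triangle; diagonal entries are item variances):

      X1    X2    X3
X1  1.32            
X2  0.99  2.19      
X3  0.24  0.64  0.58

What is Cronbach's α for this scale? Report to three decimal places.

α = 0.716

Σσᵢ² = 1.32 + 2.19 + 0.58 = 4.09
Sum of the distinct covariances = 1.87
σ²_total = 4.09 + 2 × 1.87 = 7.83
α = (k/(k−1))·(1 − Σσᵢ²/σ²_total) = (3/2)·(1 − 4.09/7.83) = 0.716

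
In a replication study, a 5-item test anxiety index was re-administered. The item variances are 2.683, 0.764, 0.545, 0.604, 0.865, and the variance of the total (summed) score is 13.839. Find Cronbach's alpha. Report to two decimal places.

Cronbach's alpha = 0.76

Σσ²ᵢ = 2.683 + 0.764 + 0.545 + 0.604 + 0.865 = 5.461
α = (k/(k−1))·(1 − Σσ²ᵢ/σ²_total) = (5/4)·(1 − 5.461/13.839) = 0.76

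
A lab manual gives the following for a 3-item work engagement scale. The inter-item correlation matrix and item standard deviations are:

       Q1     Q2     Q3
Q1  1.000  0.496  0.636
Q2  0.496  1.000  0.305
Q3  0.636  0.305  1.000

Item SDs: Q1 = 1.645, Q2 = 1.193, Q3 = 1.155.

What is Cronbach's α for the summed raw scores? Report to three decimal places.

Cronbach's α = 0.732

Σσ²ᵢ = 1.645² + 1.193² + 1.155² = 5.4633
Covariances σ_ij = r_ij · s_i · s_j:
  σ(Q1,Q2) = 0.496 × 1.645 × 1.193 = 0.9734
  σ(Q1,Q3) = 0.636 × 1.645 × 1.155 = 1.2084
  σ(Q2,Q3) = 0.305 × 1.193 × 1.155 = 0.4203
σ²_T = Σσ²ᵢ + 2·Σσ_ij = 5.4633 + 2 × 2.6021 = 10.6675
α = (3/2)·(1 − 5.4633/10.6675) = 0.732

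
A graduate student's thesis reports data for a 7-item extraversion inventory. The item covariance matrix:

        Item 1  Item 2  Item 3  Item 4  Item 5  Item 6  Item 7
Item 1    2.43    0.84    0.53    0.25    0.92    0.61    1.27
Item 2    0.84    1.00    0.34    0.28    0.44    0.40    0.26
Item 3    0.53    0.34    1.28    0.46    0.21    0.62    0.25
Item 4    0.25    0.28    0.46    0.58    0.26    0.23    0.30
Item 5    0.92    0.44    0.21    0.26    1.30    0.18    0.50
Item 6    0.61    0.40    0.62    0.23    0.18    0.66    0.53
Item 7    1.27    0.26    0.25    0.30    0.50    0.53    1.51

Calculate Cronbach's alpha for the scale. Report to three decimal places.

ΣVar(i) = 2.43 + 1.00 + 1.28 + 0.58 + 1.30 + 0.66 + 1.51 = 8.76
Σ_{i<j} σ_ij = 9.68
σ²_T = 8.76 + 2 × 9.68 = 28.12
α = (k/(k−1))·(1 − ΣVar(i)/σ²_T) = (7/6)·(1 − 8.76/28.12) = 0.803

Cronbach's alpha = 0.803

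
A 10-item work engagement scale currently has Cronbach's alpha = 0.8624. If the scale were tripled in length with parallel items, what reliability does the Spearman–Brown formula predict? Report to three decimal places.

Length factor m = 3
α' = m·α / (1 + (m−1)·α)
   = 3 × 0.8624 / (1 + (3 − 1) × 0.8624)
   = 2.5872 / 2.7248 = 0.950

predicted reliability = 0.950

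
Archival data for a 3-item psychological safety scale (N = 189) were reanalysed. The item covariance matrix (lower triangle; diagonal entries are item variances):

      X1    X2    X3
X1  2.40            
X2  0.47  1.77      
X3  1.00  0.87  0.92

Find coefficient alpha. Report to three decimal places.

Σσ²ᵢ = 2.40 + 1.77 + 0.92 = 5.09
Sum of off-diagonal covariances = 2.34
σ²_total = 5.09 + 2 × 2.34 = 9.77
α = (k/(k−1))·(1 − Σσ²ᵢ/σ²_total) = (3/2)·(1 − 5.09/9.77) = 0.719

coefficient alpha = 0.719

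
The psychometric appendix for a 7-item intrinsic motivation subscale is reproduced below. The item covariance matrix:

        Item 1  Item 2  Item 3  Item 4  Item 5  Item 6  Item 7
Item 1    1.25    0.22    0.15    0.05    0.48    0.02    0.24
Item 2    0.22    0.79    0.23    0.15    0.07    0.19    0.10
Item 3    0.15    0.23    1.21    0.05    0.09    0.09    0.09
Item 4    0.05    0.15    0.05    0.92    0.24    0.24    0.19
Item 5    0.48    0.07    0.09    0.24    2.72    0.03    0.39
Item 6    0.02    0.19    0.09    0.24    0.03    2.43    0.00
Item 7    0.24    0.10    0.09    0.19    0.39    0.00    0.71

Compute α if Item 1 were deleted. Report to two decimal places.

α = 0.39

Remaining items: Item 2, Item 3, Item 4, Item 5, Item 6, Item 7 (k = 6).
sum of item variances = 0.79 + 1.21 + 0.92 + 2.72 + 2.43 + 0.71 = 8.78
σ²_T = 8.78 + 2 × 2.15 = 13.08
α (item deleted) = (6/5)·(1 − 8.78/13.08) = 0.39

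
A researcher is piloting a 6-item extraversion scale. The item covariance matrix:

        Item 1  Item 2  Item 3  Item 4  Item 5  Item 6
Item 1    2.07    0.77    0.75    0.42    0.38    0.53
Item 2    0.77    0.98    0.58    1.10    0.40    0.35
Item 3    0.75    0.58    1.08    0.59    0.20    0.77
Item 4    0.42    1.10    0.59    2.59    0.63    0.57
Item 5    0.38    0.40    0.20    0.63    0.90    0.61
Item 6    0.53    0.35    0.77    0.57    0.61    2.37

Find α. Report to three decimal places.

α = 0.761

sum of item variances = 2.07 + 0.98 + 1.08 + 2.59 + 0.90 + 2.37 = 9.99
Sum of off-diagonal covariances = 8.65
Var(T) = 9.99 + 2 × 8.65 = 27.29
α = (k/(k−1))·(1 − sum of item variances/Var(T)) = (6/5)·(1 − 9.99/27.29) = 0.761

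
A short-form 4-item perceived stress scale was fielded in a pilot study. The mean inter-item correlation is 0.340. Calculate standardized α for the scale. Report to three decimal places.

Standardized α = k·r̄ / (1 + (k−1)·r̄) = 4 × 0.340 / (1 + 3 × 0.340)
  = 1.3600 / 2.0200 = 0.673

standardized α = 0.673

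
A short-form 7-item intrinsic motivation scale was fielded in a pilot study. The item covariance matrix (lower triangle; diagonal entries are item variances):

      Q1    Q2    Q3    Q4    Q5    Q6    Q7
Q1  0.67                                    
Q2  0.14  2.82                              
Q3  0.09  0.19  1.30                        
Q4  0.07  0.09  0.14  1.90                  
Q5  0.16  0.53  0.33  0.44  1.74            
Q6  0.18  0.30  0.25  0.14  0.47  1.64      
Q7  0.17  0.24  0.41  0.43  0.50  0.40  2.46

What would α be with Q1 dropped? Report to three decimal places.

α = 0.541

Remaining items: Q2, Q3, Q4, Q5, Q6, Q7 (k = 6).
Σσ²ᵢ = 2.82 + 1.30 + 1.90 + 1.74 + 1.64 + 2.46 = 11.86
total variance = 11.86 + 2 × 4.86 = 21.58
α (item deleted) = (6/5)·(1 − 11.86/21.58) = 0.541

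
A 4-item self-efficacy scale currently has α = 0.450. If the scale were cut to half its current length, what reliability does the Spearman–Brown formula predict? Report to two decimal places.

predicted reliability = 0.29

Length factor m = 1/2
α' = m·α / (1 − (1−m)·α)
   = 1/2 × 0.450 / (1 − (1 − 1/2) × 0.450)
   = 0.2250 / 0.7750 = 0.29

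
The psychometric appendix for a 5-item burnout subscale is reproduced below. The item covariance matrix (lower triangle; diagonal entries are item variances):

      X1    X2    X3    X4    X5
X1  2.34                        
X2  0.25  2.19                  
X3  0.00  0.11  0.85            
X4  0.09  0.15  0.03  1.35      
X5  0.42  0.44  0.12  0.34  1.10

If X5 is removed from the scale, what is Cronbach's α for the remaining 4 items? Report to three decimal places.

Remaining items: X1, X2, X3, X4 (k = 4).
sum of item variances = 2.34 + 2.19 + 0.85 + 1.35 = 6.73
total variance = 6.73 + 2 × 0.63 = 7.99
α (item deleted) = (4/3)·(1 − 6.73/7.99) = 0.210

Cronbach's α = 0.210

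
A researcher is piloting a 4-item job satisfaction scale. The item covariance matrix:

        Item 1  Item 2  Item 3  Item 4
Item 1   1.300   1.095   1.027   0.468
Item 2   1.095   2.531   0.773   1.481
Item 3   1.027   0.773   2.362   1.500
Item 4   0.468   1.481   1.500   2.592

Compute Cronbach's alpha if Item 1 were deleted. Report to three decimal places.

Remaining items: Item 2, Item 3, Item 4 (k = 3).
Σσ²ᵢ = 2.531 + 2.362 + 2.592 = 7.485
Var(T) = 7.485 + 2 × 3.754 = 14.993
α (item deleted) = (3/2)·(1 − 7.485/14.993) = 0.751

α = 0.751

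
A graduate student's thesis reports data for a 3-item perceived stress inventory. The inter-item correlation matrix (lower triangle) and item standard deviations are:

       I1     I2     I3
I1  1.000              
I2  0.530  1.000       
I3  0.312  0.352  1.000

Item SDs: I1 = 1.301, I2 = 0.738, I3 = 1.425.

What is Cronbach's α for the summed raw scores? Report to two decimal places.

Σσ²ᵢ = 1.301² + 0.738² + 1.425² = 4.2679
Covariances σ_ij = r_ij · s_i · s_j:
  σ(I1,I2) = 0.530 × 1.301 × 0.738 = 0.5089
  σ(I1,I3) = 0.312 × 1.301 × 1.425 = 0.5784
  σ(I2,I3) = 0.352 × 0.738 × 1.425 = 0.3702
σ²_T = Σσ²ᵢ + 2·Σσ_ij = 4.2679 + 2 × 1.4575 = 7.1829
α = (3/2)·(1 − 4.2679/7.1829) = 0.61

Cronbach's α = 0.61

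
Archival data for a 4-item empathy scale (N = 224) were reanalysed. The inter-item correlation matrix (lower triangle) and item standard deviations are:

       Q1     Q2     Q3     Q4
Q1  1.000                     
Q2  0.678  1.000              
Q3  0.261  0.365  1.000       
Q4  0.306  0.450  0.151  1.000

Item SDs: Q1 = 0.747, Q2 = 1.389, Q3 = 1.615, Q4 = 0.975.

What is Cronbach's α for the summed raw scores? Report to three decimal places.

Σσ²ᵢ = 0.747² + 1.389² + 1.615² + 0.975² = 6.0462
Covariances σ_ij = r_ij · s_i · s_j:
  σ(Q1,Q2) = 0.678 × 0.747 × 1.389 = 0.7035
  σ(Q1,Q3) = 0.261 × 0.747 × 1.615 = 0.3149
  σ(Q1,Q4) = 0.306 × 0.747 × 0.975 = 0.2229
  σ(Q2,Q3) = 0.365 × 1.389 × 1.615 = 0.8188
  σ(Q2,Q4) = 0.450 × 1.389 × 0.975 = 0.6094
  σ(Q3,Q4) = 0.151 × 1.615 × 0.975 = 0.2378
σ²_T = Σσ²ᵢ + 2·Σσ_ij = 6.0462 + 2 × 2.9073 = 11.8608
α = (4/3)·(1 − 6.0462/11.8608) = 0.654

α = 0.654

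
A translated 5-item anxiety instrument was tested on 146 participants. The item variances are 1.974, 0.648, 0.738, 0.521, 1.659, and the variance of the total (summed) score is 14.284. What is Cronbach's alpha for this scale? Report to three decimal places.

α = 0.765

Σσᵢ² = 1.974 + 0.648 + 0.738 + 0.521 + 1.659 = 5.540
α = (k/(k−1))·(1 − Σσᵢ²/total variance) = (5/4)·(1 − 5.540/14.284) = 0.765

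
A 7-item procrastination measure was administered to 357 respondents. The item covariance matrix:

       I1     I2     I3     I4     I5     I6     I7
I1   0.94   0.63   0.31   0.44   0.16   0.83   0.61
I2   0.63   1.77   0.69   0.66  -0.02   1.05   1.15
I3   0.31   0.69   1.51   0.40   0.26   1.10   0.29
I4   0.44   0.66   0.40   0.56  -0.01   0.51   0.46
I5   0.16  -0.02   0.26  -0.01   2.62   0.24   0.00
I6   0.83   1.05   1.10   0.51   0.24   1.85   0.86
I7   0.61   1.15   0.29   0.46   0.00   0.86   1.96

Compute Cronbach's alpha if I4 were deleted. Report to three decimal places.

α = 0.726

Remaining items: I1, I2, I3, I5, I6, I7 (k = 6).
Σσᵢ² = 0.94 + 1.77 + 1.51 + 2.62 + 1.85 + 1.96 = 10.65
σ²_total = 10.65 + 2 × 8.16 = 26.97
α (item deleted) = (6/5)·(1 − 10.65/26.97) = 0.726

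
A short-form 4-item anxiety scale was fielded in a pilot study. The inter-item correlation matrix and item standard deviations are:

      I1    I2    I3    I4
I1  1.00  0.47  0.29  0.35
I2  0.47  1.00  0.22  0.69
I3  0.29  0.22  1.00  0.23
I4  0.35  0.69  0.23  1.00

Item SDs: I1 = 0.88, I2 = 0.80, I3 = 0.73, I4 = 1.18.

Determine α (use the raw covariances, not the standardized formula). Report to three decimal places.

α = 0.702

Σσ²ᵢ = 0.88² + 0.80² + 0.73² + 1.18² = 3.3397
Covariances σ_ij = r_ij · s_i · s_j:
  σ(I1,I2) = 0.47 × 0.88 × 0.80 = 0.3309
  σ(I1,I3) = 0.29 × 0.88 × 0.73 = 0.1863
  σ(I1,I4) = 0.35 × 0.88 × 1.18 = 0.3634
  σ(I2,I3) = 0.22 × 0.80 × 0.73 = 0.1285
  σ(I2,I4) = 0.69 × 0.80 × 1.18 = 0.6514
  σ(I3,I4) = 0.23 × 0.73 × 1.18 = 0.1981
σ²_T = Σσ²ᵢ + 2·Σσ_ij = 3.3397 + 2 × 1.8586 = 7.0569
α = (4/3)·(1 − 3.3397/7.0569) = 0.702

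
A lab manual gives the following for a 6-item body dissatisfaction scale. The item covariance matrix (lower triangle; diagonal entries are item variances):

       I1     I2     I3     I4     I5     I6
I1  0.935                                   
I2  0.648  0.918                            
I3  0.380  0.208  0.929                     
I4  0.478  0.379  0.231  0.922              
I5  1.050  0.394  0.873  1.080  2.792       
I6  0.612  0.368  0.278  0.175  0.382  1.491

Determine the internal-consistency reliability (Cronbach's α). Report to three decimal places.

sum of item variances = 0.935 + 0.918 + 0.929 + 0.922 + 2.792 + 1.491 = 7.987
Sum of the distinct covariances = 7.536
σ²_T = 7.987 + 2 × 7.536 = 23.059
α = (k/(k−1))·(1 − sum of item variances/σ²_T) = (6/5)·(1 − 7.987/23.059) = 0.784

α = 0.784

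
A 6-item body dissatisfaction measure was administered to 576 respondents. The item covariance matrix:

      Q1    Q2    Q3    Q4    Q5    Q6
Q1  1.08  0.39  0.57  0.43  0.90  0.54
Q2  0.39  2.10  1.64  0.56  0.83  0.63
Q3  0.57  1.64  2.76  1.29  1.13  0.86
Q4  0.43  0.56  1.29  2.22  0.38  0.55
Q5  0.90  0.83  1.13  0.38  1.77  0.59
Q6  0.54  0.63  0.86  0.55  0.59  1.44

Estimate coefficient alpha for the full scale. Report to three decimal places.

α = 0.798

sum of item variances = 1.08 + 2.10 + 2.76 + 2.22 + 1.77 + 1.44 = 11.37
Sum of off-diagonal covariances = 11.29
total variance = 11.37 + 2 × 11.29 = 33.95
α = (k/(k−1))·(1 − sum of item variances/total variance) = (6/5)·(1 − 11.37/33.95) = 0.798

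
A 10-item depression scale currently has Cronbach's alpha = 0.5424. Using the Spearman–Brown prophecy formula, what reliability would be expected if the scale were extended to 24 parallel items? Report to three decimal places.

predicted reliability = 0.740

Length factor m = 24/10 = 2.4000
α' = m·α / (1 + (m−1)·α)
   = 24/10 × 0.5424 / (1 + (24/10 − 1) × 0.5424)
   = 1.3018 / 1.7594 = 0.740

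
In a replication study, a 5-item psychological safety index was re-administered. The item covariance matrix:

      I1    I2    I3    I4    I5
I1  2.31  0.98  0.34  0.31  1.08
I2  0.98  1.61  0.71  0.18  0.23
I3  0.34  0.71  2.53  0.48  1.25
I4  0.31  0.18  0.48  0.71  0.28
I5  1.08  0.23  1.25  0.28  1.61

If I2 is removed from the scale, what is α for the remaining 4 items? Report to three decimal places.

α = 0.681

Remaining items: I1, I3, I4, I5 (k = 4).
ΣVar(i) = 2.31 + 2.53 + 0.71 + 1.61 = 7.16
Var(T) = 7.16 + 2 × 3.74 = 14.64
α (item deleted) = (4/3)·(1 − 7.16/14.64) = 0.681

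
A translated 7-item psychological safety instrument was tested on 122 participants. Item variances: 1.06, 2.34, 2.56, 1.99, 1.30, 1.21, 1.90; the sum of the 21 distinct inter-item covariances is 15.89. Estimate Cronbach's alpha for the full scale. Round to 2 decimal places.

Cronbach's alpha = 0.84

ΣVar(i) = 1.06 + 2.34 + 2.56 + 1.99 + 1.30 + 1.21 + 1.90 = 12.36
Sum of distinct covariances = 15.89
total variance = ΣVar(i) + 2·Σcov = 12.36 + 2 × 15.89 = 44.14
α = (7/6)·(1 − 12.36/44.14) = 0.84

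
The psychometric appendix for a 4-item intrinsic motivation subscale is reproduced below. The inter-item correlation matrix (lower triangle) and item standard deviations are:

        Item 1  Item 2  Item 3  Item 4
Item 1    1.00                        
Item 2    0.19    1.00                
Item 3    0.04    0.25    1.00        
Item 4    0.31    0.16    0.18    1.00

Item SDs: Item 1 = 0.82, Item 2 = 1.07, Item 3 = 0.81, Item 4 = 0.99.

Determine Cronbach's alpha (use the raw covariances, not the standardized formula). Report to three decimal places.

Σσ²ᵢ = 0.82² + 1.07² + 0.81² + 0.99² = 3.4535
Covariances σ_ij = r_ij · s_i · s_j:
  σ(Item 1,Item 2) = 0.19 × 0.82 × 1.07 = 0.1667
  σ(Item 1,Item 3) = 0.04 × 0.82 × 0.81 = 0.0266
  σ(Item 1,Item 4) = 0.31 × 0.82 × 0.99 = 0.2517
  σ(Item 2,Item 3) = 0.25 × 1.07 × 0.81 = 0.2167
  σ(Item 2,Item 4) = 0.16 × 1.07 × 0.99 = 0.1695
  σ(Item 3,Item 4) = 0.18 × 0.81 × 0.99 = 0.1443
σ²_T = Σσ²ᵢ + 2·Σσ_ij = 3.4535 + 2 × 0.9755 = 5.4045
α = (4/3)·(1 − 3.4535/5.4045) = 0.481

Cronbach's alpha = 0.481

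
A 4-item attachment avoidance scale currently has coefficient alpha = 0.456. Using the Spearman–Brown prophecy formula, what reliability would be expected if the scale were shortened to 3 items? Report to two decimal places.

predicted reliability = 0.39

Length factor m = 3/4 = 0.7500
α' = m·α / (1 − (1−m)·α)
   = 3/4 × 0.456 / (1 − (1 − 3/4) × 0.456)
   = 0.3420 / 0.8860 = 0.39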